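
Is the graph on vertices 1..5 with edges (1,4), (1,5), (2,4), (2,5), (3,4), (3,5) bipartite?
Yes. Partition: {1, 2, 3}, {4, 5}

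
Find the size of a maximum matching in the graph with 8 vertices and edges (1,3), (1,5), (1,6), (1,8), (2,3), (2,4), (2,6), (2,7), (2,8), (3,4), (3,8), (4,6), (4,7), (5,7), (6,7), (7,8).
4 (matching: (1,8), (2,6), (3,4), (5,7); upper bound floor(n/2) = floor(8/2) = 4)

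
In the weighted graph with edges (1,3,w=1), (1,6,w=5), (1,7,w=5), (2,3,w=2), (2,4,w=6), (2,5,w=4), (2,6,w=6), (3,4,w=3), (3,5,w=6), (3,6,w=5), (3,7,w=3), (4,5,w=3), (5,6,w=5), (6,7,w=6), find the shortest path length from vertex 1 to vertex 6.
5 (path: 1 -> 6; weights 5 = 5)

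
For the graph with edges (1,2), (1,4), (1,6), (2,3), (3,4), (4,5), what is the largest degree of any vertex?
3 (attained at vertices 1, 4)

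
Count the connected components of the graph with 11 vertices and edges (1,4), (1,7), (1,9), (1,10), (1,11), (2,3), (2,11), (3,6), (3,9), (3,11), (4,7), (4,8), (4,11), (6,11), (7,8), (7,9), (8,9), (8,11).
2 (components: {1, 2, 3, 4, 6, 7, 8, 9, 10, 11}, {5})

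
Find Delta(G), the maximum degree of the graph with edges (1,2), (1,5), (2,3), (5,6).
2 (attained at vertices 1, 2, 5)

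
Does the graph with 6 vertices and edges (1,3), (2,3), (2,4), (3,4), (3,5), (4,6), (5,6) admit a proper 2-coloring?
No (odd cycle of length 3: 2 -> 3 -> 4 -> 2)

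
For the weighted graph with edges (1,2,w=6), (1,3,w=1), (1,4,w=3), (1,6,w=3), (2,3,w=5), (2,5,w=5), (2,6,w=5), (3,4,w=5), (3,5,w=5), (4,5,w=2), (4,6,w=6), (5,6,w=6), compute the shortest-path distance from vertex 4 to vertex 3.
4 (path: 4 -> 1 -> 3; weights 3 + 1 = 4)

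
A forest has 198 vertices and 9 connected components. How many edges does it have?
189 (Each of the 9 component trees on V_i vertices has V_i - 1 edges; summing gives V - C = 198 - 9 = 189)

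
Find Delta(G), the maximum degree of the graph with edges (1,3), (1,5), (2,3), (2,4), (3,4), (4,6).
3 (attained at vertices 3, 4)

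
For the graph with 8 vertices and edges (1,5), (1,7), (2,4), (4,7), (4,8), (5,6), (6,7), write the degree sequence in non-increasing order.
[3, 3, 2, 2, 2, 1, 1, 0] (degrees: deg(1)=2, deg(2)=1, deg(3)=0, deg(4)=3, deg(5)=2, deg(6)=2, deg(7)=3, deg(8)=1)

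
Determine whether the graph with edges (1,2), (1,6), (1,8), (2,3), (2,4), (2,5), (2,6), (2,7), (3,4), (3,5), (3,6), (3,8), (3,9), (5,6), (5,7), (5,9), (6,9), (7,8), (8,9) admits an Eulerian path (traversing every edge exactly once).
No (4 vertices have odd degree: {1, 5, 6, 7}; Eulerian path requires 0 or 2)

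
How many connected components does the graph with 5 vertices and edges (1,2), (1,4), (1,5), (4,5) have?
2 (components: {1, 2, 4, 5}, {3})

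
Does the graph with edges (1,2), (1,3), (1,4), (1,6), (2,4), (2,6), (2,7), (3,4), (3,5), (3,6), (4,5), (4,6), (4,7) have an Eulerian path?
Yes — and in fact it has an Eulerian circuit (the graph is connected and all 7 vertices have even degree)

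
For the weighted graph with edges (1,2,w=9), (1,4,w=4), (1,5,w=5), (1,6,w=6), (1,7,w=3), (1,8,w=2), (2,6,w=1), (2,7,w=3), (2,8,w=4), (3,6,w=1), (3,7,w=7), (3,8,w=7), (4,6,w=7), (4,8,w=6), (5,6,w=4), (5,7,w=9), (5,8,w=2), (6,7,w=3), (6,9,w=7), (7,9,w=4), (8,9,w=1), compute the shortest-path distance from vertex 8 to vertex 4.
6 (path: 8 -> 4; weights 6 = 6)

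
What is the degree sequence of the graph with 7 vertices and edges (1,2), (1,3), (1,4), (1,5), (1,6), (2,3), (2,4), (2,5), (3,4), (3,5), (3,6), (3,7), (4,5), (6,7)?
[6, 5, 4, 4, 4, 3, 2] (degrees: deg(1)=5, deg(2)=4, deg(3)=6, deg(4)=4, deg(5)=4, deg(6)=3, deg(7)=2)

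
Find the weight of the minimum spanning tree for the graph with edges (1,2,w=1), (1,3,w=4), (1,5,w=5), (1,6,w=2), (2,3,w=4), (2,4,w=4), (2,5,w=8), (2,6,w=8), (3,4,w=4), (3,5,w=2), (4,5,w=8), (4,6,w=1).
10 (MST edges: (1,2,w=1), (1,3,w=4), (1,6,w=2), (3,5,w=2), (4,6,w=1); sum of weights 1 + 4 + 2 + 2 + 1 = 10)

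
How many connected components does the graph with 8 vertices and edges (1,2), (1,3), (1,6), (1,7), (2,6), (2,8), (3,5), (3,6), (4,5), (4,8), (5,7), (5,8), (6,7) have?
1 (components: {1, 2, 3, 4, 5, 6, 7, 8})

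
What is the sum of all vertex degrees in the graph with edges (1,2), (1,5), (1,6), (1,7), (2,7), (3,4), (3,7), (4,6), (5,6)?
18 (handshake: sum of degrees = 2|E| = 2 x 9 = 18)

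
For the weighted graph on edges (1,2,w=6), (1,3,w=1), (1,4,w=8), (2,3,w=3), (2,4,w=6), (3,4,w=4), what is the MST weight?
8 (MST edges: (1,3,w=1), (2,3,w=3), (3,4,w=4); sum of weights 1 + 3 + 4 = 8)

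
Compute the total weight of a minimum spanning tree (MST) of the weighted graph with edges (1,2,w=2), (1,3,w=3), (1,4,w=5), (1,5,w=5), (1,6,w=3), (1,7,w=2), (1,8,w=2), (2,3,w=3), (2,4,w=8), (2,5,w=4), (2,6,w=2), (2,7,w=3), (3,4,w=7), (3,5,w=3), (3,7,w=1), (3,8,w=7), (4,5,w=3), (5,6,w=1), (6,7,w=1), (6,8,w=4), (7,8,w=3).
12 (MST edges: (1,2,w=2), (1,7,w=2), (1,8,w=2), (3,7,w=1), (4,5,w=3), (5,6,w=1), (6,7,w=1); sum of weights 2 + 2 + 2 + 1 + 3 + 1 + 1 = 12)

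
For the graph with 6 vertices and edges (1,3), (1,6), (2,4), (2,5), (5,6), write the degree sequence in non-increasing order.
[2, 2, 2, 2, 1, 1] (degrees: deg(1)=2, deg(2)=2, deg(3)=1, deg(4)=1, deg(5)=2, deg(6)=2)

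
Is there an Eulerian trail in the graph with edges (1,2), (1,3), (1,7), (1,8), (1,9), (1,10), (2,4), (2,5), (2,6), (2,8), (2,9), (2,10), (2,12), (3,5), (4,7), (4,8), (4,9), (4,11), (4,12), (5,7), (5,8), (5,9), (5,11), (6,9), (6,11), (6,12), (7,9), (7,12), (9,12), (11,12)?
Yes (the graph is connected and exactly 2 vertices have odd degree: {7, 9}; any Eulerian path must start and end at those)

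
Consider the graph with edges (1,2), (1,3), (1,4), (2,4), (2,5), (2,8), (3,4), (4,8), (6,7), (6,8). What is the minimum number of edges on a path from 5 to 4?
2 (path: 5 -> 2 -> 4, 2 edges)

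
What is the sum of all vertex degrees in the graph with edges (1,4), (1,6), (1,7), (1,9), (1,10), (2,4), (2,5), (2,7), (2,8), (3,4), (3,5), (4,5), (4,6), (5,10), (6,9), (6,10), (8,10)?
34 (handshake: sum of degrees = 2|E| = 2 x 17 = 34)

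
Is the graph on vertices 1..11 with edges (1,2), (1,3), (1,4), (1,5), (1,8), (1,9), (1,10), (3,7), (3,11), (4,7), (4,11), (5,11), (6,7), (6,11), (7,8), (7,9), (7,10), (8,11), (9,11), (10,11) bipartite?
Yes. Partition: {1, 7, 11}, {2, 3, 4, 5, 6, 8, 9, 10}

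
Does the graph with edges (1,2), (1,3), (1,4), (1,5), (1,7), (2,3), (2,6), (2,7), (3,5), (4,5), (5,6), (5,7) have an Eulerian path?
No (4 vertices have odd degree: {1, 3, 5, 7}; Eulerian path requires 0 or 2)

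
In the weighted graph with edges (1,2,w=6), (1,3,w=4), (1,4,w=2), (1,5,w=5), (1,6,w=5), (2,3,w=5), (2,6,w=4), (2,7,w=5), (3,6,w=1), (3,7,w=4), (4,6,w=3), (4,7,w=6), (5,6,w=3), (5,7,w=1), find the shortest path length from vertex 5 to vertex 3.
4 (path: 5 -> 6 -> 3; weights 3 + 1 = 4)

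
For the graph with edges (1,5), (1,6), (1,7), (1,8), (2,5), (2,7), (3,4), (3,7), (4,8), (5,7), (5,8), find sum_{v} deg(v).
22 (handshake: sum of degrees = 2|E| = 2 x 11 = 22)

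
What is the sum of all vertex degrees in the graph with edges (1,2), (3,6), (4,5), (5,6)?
8 (handshake: sum of degrees = 2|E| = 2 x 4 = 8)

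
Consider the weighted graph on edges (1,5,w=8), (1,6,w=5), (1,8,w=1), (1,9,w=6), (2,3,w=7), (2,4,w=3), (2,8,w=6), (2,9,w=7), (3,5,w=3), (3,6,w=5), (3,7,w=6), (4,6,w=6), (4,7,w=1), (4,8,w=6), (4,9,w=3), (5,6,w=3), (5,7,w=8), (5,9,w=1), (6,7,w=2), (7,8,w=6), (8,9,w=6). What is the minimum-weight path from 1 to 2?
7 (path: 1 -> 8 -> 2; weights 1 + 6 = 7)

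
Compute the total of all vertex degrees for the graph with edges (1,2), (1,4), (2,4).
6 (handshake: sum of degrees = 2|E| = 2 x 3 = 6)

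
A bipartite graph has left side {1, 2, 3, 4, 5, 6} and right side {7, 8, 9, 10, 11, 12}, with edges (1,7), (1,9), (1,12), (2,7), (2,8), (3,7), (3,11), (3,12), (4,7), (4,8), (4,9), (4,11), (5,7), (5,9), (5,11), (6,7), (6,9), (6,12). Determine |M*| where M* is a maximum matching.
5 (matching: (1,12), (2,8), (3,11), (4,9), (5,7); upper bound min(|L|,|R|) = min(6,6) = 6)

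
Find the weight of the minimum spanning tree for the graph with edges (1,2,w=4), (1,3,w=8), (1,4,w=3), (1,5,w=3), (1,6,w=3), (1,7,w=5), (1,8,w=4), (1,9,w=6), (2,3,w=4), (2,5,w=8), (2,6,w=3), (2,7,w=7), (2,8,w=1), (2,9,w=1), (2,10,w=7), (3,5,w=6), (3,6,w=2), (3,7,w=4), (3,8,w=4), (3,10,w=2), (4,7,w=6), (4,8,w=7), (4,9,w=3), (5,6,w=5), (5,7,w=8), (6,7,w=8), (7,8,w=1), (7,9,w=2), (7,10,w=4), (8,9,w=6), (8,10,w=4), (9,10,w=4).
19 (MST edges: (1,4,w=3), (1,5,w=3), (1,6,w=3), (2,6,w=3), (2,8,w=1), (2,9,w=1), (3,6,w=2), (3,10,w=2), (7,8,w=1); sum of weights 3 + 3 + 3 + 3 + 1 + 1 + 2 + 2 + 1 = 19)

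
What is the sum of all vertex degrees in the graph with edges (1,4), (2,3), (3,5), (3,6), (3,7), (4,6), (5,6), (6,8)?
16 (handshake: sum of degrees = 2|E| = 2 x 8 = 16)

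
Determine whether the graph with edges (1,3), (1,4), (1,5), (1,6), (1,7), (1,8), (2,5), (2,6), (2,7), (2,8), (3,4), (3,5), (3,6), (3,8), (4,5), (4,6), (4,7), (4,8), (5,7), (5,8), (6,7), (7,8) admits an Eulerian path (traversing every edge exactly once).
Yes (the graph is connected and exactly 2 vertices have odd degree: {3, 6}; any Eulerian path must start and end at those)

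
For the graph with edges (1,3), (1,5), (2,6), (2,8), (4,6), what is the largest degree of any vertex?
2 (attained at vertices 1, 2, 6)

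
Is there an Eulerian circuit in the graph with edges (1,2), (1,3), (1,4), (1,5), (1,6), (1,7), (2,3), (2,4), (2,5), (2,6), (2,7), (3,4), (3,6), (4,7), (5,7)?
No (2 vertices have odd degree: {5, 6}; Eulerian circuit requires 0)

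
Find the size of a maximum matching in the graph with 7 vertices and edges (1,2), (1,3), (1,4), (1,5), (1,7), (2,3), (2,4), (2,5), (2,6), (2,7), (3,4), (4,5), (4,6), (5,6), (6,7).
3 (matching: (1,5), (2,7), (4,6); upper bound floor(n/2) = floor(7/2) = 3)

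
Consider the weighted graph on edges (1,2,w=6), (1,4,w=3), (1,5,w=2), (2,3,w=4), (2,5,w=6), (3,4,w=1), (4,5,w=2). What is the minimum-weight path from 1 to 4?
3 (path: 1 -> 4; weights 3 = 3)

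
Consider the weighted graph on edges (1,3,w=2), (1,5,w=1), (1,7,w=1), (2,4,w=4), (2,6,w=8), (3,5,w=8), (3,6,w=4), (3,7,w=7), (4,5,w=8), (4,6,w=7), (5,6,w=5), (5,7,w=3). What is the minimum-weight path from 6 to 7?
7 (path: 6 -> 3 -> 1 -> 7; weights 4 + 2 + 1 = 7)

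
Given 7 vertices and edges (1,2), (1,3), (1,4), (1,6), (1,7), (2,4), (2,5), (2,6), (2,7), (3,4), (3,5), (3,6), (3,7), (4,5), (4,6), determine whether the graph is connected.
Yes (BFS from 1 visits [1, 2, 3, 4, 6, 7, 5] — all 7 vertices reached)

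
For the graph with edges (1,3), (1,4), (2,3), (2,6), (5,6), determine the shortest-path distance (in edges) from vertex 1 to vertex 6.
3 (path: 1 -> 3 -> 2 -> 6, 3 edges)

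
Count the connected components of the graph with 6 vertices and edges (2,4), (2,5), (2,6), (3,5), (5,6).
2 (components: {1}, {2, 3, 4, 5, 6})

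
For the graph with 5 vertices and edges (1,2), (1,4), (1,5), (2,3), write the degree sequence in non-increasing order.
[3, 2, 1, 1, 1] (degrees: deg(1)=3, deg(2)=2, deg(3)=1, deg(4)=1, deg(5)=1)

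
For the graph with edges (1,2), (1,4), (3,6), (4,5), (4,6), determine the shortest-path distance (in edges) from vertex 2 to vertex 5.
3 (path: 2 -> 1 -> 4 -> 5, 3 edges)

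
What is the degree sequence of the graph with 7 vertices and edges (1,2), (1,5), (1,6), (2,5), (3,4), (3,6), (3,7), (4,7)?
[3, 3, 2, 2, 2, 2, 2] (degrees: deg(1)=3, deg(2)=2, deg(3)=3, deg(4)=2, deg(5)=2, deg(6)=2, deg(7)=2)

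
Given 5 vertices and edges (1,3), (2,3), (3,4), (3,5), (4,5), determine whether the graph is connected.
Yes (BFS from 1 visits [1, 3, 2, 4, 5] — all 5 vertices reached)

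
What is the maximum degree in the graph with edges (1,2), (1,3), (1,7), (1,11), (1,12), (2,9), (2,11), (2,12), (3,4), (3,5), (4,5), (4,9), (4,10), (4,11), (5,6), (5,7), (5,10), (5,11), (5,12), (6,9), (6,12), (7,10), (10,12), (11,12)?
7 (attained at vertex 5)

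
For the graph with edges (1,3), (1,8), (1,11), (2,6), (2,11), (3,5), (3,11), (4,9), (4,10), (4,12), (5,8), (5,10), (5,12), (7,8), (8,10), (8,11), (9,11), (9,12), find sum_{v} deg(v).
36 (handshake: sum of degrees = 2|E| = 2 x 18 = 36)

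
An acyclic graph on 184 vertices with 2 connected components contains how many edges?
182 (Each of the 2 component trees on V_i vertices has V_i - 1 edges; summing gives V - C = 184 - 2 = 182)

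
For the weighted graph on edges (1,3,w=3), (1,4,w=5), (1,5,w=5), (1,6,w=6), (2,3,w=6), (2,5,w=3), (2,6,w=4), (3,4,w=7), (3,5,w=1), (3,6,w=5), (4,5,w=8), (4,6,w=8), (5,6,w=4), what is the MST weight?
16 (MST edges: (1,3,w=3), (1,4,w=5), (2,5,w=3), (2,6,w=4), (3,5,w=1); sum of weights 3 + 5 + 3 + 4 + 1 = 16)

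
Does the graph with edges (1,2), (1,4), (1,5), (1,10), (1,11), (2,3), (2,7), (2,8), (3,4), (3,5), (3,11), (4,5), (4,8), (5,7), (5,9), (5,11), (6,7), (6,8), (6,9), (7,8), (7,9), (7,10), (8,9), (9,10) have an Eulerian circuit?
No (6 vertices have odd degree: {1, 6, 8, 9, 10, 11}; Eulerian circuit requires 0)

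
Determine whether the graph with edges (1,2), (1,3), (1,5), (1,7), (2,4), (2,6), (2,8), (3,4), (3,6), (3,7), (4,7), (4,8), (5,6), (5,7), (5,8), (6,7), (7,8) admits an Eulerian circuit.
Yes (the graph is connected and all 8 vertices have even degree)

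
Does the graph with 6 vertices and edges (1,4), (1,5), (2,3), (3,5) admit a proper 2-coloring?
Yes. Partition: {1, 3, 6}, {2, 4, 5}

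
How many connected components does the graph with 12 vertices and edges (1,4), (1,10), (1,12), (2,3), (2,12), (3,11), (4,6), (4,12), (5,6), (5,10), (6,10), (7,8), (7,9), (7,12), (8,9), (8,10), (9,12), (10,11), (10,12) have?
1 (components: {1, 2, 3, 4, 5, 6, 7, 8, 9, 10, 11, 12})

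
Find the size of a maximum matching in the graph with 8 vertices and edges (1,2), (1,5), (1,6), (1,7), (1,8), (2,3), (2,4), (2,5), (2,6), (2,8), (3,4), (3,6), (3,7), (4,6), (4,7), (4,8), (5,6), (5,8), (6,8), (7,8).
4 (matching: (1,7), (2,3), (4,8), (5,6); upper bound floor(n/2) = floor(8/2) = 4)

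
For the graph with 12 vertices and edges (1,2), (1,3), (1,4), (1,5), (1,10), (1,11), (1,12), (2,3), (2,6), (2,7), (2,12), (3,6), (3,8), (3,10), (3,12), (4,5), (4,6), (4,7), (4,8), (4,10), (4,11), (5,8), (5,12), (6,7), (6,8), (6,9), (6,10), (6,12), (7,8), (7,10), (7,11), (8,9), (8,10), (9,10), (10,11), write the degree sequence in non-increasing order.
[8, 8, 7, 7, 7, 6, 6, 5, 5, 4, 4, 3] (degrees: deg(1)=7, deg(2)=5, deg(3)=6, deg(4)=7, deg(5)=4, deg(6)=8, deg(7)=6, deg(8)=7, deg(9)=3, deg(10)=8, deg(11)=4, deg(12)=5)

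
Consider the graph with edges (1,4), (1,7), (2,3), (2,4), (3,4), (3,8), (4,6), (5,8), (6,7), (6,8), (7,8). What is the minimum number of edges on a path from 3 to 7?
2 (path: 3 -> 8 -> 7, 2 edges)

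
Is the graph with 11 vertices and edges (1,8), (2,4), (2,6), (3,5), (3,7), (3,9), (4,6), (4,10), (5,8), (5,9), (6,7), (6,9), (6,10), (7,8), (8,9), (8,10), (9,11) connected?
Yes (BFS from 1 visits [1, 8, 5, 7, 9, 10, 3, 6, 11, 4, 2] — all 11 vertices reached)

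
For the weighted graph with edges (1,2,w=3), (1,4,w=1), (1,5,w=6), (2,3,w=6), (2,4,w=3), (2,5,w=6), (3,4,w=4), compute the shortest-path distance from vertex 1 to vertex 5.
6 (path: 1 -> 5; weights 6 = 6)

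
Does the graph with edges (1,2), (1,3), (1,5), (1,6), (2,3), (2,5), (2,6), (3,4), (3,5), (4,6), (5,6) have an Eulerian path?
Yes — and in fact it has an Eulerian circuit (the graph is connected and all 6 vertices have even degree)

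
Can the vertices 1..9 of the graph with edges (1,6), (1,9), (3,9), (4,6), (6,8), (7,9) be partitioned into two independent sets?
Yes. Partition: {1, 2, 3, 4, 5, 7, 8}, {6, 9}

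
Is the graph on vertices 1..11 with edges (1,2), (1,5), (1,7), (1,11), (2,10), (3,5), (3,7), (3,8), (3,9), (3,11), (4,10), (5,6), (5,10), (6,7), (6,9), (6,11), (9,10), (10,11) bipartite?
Yes. Partition: {1, 3, 6, 10}, {2, 4, 5, 7, 8, 9, 11}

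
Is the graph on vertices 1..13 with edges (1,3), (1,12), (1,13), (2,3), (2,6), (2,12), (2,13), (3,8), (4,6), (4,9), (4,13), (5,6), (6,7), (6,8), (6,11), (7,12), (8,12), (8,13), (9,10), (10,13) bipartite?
Yes. Partition: {1, 2, 4, 5, 7, 8, 10, 11}, {3, 6, 9, 12, 13}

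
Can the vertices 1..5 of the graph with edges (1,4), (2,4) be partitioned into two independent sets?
Yes. Partition: {1, 2, 3, 5}, {4}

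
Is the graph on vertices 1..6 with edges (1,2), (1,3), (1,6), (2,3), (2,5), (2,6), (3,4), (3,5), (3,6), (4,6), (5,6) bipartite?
No (odd cycle of length 3: 6 -> 1 -> 2 -> 6)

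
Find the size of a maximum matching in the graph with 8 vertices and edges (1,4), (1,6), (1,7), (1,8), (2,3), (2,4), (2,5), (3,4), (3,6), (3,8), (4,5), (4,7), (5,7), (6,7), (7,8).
4 (matching: (1,6), (2,5), (3,4), (7,8); upper bound floor(n/2) = floor(8/2) = 4)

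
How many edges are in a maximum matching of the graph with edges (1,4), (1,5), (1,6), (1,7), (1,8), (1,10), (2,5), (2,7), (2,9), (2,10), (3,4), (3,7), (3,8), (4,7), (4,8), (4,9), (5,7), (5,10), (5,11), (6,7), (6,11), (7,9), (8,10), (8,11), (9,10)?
5 (matching: (1,5), (3,7), (4,9), (6,11), (8,10); upper bound floor(n/2) = floor(11/2) = 5)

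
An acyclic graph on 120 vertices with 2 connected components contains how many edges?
118 (Each of the 2 component trees on V_i vertices has V_i - 1 edges; summing gives V - C = 120 - 2 = 118)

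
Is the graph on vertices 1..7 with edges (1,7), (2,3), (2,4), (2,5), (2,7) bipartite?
Yes. Partition: {1, 2, 6}, {3, 4, 5, 7}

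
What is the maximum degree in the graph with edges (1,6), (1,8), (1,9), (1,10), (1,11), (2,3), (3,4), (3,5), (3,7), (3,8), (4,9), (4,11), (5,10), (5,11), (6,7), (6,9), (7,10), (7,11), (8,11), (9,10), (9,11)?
6 (attained at vertex 11)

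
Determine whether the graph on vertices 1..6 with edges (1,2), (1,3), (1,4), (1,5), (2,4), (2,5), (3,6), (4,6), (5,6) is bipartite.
No (odd cycle of length 3: 2 -> 1 -> 5 -> 2)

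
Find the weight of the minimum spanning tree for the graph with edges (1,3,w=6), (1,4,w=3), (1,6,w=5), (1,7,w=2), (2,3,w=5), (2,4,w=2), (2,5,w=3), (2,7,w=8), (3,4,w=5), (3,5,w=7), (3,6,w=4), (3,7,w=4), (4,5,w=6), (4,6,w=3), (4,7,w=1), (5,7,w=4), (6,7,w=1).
13 (MST edges: (1,7,w=2), (2,4,w=2), (2,5,w=3), (3,6,w=4), (4,7,w=1), (6,7,w=1); sum of weights 2 + 2 + 3 + 4 + 1 + 1 = 13)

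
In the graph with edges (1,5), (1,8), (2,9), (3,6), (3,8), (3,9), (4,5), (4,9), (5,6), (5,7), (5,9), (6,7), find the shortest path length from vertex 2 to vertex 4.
2 (path: 2 -> 9 -> 4, 2 edges)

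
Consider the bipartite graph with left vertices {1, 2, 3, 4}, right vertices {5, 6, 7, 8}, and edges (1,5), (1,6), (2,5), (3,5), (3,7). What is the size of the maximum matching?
3 (matching: (1,6), (2,5), (3,7); upper bound min(|L|,|R|) = min(4,4) = 4)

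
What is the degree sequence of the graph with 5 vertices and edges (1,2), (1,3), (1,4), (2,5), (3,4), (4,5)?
[3, 3, 2, 2, 2] (degrees: deg(1)=3, deg(2)=2, deg(3)=2, deg(4)=3, deg(5)=2)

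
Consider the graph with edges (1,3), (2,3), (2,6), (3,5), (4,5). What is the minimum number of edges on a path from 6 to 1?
3 (path: 6 -> 2 -> 3 -> 1, 3 edges)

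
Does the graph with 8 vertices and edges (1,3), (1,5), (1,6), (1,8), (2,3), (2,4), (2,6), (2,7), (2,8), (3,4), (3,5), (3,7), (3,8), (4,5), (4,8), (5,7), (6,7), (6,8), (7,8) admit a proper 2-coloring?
No (odd cycle of length 3: 8 -> 1 -> 3 -> 8)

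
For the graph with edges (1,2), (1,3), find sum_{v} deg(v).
4 (handshake: sum of degrees = 2|E| = 2 x 2 = 4)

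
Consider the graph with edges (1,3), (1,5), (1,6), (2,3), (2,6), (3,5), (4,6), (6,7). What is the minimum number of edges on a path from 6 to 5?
2 (path: 6 -> 1 -> 5, 2 edges)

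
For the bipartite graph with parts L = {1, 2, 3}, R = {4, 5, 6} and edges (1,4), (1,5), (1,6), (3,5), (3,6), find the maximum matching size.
2 (matching: (1,6), (3,5); upper bound min(|L|,|R|) = min(3,3) = 3)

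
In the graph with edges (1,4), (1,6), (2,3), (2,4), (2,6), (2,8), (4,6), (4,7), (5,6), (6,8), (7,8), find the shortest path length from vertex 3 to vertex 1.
3 (path: 3 -> 2 -> 6 -> 1, 3 edges)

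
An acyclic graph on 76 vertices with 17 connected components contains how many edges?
59 (Each of the 17 component trees on V_i vertices has V_i - 1 edges; summing gives V - C = 76 - 17 = 59)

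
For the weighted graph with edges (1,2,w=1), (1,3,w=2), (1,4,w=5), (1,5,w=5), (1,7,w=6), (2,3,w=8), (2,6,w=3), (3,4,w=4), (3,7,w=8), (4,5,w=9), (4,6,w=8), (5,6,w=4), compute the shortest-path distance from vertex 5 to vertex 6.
4 (path: 5 -> 6; weights 4 = 4)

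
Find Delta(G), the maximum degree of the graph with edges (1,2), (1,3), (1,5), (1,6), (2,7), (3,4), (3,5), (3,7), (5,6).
4 (attained at vertices 1, 3)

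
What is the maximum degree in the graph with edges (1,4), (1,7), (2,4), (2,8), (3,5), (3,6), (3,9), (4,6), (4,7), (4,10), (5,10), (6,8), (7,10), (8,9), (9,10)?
5 (attained at vertex 4)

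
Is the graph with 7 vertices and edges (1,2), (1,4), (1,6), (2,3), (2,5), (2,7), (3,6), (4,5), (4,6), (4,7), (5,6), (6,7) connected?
Yes (BFS from 1 visits [1, 2, 4, 6, 3, 5, 7] — all 7 vertices reached)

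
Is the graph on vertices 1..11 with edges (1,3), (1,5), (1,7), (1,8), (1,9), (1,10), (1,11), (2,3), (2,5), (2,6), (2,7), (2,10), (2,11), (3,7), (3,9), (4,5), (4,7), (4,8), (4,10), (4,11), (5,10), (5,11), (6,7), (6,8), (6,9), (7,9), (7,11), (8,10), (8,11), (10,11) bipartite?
No (odd cycle of length 3: 11 -> 1 -> 7 -> 11)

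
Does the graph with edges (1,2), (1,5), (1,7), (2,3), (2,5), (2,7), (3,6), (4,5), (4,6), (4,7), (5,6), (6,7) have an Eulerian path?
Yes (the graph is connected and exactly 2 vertices have odd degree: {1, 4}; any Eulerian path must start and end at those)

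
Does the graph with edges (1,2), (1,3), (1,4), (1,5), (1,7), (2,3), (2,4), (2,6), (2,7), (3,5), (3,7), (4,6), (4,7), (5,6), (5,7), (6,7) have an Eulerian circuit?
No (2 vertices have odd degree: {1, 2}; Eulerian circuit requires 0)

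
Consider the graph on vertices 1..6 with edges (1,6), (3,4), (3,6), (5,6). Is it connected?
No, it has 2 components: {1, 3, 4, 5, 6}, {2}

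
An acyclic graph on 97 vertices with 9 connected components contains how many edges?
88 (Each of the 9 component trees on V_i vertices has V_i - 1 edges; summing gives V - C = 97 - 9 = 88)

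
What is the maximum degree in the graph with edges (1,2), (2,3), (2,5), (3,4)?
3 (attained at vertex 2)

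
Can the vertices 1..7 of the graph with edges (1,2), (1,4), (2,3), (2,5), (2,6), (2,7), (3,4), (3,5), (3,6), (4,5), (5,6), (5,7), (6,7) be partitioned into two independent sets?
No (odd cycle of length 3: 6 -> 2 -> 5 -> 6)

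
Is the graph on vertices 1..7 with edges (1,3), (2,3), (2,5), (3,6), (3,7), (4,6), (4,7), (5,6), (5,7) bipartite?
Yes. Partition: {1, 2, 6, 7}, {3, 4, 5}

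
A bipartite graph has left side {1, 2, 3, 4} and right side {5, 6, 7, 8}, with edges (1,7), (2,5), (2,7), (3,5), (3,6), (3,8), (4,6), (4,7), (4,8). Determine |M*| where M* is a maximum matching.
4 (matching: (1,7), (2,5), (3,8), (4,6); upper bound min(|L|,|R|) = min(4,4) = 4)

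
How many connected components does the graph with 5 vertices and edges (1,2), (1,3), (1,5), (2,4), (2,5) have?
1 (components: {1, 2, 3, 4, 5})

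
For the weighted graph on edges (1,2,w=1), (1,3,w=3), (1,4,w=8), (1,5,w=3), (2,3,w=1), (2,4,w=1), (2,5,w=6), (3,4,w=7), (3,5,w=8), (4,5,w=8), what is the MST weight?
6 (MST edges: (1,2,w=1), (1,5,w=3), (2,3,w=1), (2,4,w=1); sum of weights 1 + 3 + 1 + 1 = 6)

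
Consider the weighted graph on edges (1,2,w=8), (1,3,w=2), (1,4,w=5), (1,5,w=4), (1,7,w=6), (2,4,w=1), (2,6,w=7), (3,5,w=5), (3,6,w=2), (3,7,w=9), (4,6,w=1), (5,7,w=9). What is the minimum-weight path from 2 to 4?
1 (path: 2 -> 4; weights 1 = 1)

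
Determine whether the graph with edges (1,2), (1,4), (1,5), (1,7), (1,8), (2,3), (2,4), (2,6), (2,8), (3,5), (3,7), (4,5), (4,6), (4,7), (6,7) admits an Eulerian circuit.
No (6 vertices have odd degree: {1, 2, 3, 4, 5, 6}; Eulerian circuit requires 0)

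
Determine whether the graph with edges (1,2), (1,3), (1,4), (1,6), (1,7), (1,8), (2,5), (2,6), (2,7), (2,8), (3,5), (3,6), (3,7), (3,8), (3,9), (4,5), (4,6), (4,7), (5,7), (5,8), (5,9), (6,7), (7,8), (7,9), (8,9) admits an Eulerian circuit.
No (2 vertices have odd degree: {2, 6}; Eulerian circuit requires 0)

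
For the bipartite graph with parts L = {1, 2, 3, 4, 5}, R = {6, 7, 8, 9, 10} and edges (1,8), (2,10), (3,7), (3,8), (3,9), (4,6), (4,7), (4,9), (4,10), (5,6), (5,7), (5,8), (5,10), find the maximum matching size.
5 (matching: (1,8), (2,10), (3,9), (4,7), (5,6); upper bound min(|L|,|R|) = min(5,5) = 5)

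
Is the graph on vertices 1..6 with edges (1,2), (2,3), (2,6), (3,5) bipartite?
Yes. Partition: {1, 3, 4, 6}, {2, 5}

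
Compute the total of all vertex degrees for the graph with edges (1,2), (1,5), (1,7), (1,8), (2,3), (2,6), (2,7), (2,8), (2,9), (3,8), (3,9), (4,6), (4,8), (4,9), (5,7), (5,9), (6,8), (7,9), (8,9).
38 (handshake: sum of degrees = 2|E| = 2 x 19 = 38)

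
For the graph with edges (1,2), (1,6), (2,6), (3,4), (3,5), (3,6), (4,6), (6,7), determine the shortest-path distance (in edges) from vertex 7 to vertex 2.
2 (path: 7 -> 6 -> 2, 2 edges)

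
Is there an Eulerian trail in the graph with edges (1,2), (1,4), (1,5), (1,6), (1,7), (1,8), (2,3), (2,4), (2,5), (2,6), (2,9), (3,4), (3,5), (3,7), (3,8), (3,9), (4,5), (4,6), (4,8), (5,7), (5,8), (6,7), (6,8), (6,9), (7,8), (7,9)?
Yes — and in fact it has an Eulerian circuit (the graph is connected and all 9 vertices have even degree)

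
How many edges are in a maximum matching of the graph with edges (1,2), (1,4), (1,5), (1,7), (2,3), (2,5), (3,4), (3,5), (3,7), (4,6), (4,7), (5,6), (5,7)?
3 (matching: (2,3), (4,7), (5,6); upper bound floor(n/2) = floor(7/2) = 3)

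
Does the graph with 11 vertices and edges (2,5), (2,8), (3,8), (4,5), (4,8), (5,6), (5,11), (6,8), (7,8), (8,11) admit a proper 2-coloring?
Yes. Partition: {1, 2, 3, 4, 6, 7, 9, 10, 11}, {5, 8}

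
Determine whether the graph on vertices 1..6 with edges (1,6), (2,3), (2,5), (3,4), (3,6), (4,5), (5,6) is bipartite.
Yes. Partition: {1, 3, 5}, {2, 4, 6}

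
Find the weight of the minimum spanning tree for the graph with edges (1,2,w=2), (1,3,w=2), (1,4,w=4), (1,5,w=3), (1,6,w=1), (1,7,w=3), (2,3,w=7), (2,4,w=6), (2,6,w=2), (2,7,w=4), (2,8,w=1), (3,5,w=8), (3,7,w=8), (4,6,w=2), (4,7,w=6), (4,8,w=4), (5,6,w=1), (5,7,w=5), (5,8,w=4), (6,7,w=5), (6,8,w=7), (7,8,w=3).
12 (MST edges: (1,2,w=2), (1,3,w=2), (1,6,w=1), (1,7,w=3), (2,8,w=1), (4,6,w=2), (5,6,w=1); sum of weights 2 + 2 + 1 + 3 + 1 + 2 + 1 = 12)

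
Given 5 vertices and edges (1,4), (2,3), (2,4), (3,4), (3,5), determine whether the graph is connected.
Yes (BFS from 1 visits [1, 4, 2, 3, 5] — all 5 vertices reached)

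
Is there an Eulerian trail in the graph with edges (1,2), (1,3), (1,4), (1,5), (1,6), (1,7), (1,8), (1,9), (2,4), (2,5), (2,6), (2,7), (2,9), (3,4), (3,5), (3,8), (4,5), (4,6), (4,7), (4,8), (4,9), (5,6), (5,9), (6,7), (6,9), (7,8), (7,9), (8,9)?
Yes (the graph is connected and exactly 2 vertices have odd degree: {8, 9}; any Eulerian path must start and end at those)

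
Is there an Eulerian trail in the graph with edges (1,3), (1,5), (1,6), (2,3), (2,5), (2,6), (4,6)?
No (4 vertices have odd degree: {1, 2, 4, 6}; Eulerian path requires 0 or 2)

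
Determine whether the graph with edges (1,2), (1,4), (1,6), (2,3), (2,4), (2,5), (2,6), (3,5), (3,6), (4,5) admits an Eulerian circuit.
No (6 vertices have odd degree: {1, 2, 3, 4, 5, 6}; Eulerian circuit requires 0)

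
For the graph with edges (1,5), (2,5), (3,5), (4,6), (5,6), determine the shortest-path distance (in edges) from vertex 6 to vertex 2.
2 (path: 6 -> 5 -> 2, 2 edges)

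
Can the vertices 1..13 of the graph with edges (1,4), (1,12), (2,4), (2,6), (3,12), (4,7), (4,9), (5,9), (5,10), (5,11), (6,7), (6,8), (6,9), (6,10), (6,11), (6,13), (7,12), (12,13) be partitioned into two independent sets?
Yes. Partition: {1, 2, 3, 7, 8, 9, 10, 11, 13}, {4, 5, 6, 12}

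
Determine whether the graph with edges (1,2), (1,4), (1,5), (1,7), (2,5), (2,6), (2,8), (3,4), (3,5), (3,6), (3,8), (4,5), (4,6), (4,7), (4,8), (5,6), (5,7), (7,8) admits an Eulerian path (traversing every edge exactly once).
Yes — and in fact it has an Eulerian circuit (the graph is connected and all 8 vertices have even degree)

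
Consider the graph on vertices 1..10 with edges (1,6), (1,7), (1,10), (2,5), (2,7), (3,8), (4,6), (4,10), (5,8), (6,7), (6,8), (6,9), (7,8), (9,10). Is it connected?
Yes (BFS from 1 visits [1, 6, 7, 10, 4, 8, 9, 2, 3, 5] — all 10 vertices reached)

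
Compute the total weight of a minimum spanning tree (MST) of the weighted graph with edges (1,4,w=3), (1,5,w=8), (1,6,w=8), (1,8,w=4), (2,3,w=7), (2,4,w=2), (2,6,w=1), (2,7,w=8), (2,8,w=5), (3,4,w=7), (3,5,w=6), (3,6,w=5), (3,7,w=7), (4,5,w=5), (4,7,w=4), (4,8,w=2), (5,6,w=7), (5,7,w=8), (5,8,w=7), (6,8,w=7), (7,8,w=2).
20 (MST edges: (1,4,w=3), (2,4,w=2), (2,6,w=1), (3,6,w=5), (4,5,w=5), (4,8,w=2), (7,8,w=2); sum of weights 3 + 2 + 1 + 5 + 5 + 2 + 2 = 20)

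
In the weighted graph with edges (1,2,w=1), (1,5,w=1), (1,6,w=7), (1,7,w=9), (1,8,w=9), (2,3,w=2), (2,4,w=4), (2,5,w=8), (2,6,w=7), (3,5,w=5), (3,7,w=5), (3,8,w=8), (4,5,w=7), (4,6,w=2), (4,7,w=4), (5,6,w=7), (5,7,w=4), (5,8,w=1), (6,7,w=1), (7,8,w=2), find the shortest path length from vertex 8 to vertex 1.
2 (path: 8 -> 5 -> 1; weights 1 + 1 = 2)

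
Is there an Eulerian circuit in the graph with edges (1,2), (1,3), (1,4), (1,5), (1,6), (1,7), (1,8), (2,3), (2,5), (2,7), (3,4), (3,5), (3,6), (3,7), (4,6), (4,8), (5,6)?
No (2 vertices have odd degree: {1, 7}; Eulerian circuit requires 0)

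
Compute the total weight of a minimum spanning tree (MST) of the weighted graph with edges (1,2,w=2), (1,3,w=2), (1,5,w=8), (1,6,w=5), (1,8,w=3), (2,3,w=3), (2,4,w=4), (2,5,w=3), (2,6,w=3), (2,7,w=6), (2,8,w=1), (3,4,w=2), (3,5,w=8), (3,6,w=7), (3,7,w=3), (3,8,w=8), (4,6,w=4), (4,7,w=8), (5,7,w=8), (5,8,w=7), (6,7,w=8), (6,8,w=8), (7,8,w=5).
16 (MST edges: (1,2,w=2), (1,3,w=2), (2,5,w=3), (2,6,w=3), (2,8,w=1), (3,4,w=2), (3,7,w=3); sum of weights 2 + 2 + 3 + 3 + 1 + 2 + 3 = 16)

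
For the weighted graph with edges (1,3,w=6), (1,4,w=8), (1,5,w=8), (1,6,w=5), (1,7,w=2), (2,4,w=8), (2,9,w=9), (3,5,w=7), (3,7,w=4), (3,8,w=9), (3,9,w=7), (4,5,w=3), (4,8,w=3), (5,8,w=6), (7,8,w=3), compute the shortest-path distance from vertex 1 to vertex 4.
8 (path: 1 -> 4; weights 8 = 8)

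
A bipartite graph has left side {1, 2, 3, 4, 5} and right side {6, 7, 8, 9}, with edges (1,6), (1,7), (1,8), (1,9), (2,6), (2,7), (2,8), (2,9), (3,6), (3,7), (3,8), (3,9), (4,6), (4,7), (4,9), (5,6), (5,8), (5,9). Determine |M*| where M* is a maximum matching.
4 (matching: (1,9), (2,8), (3,7), (4,6); upper bound min(|L|,|R|) = min(5,4) = 4)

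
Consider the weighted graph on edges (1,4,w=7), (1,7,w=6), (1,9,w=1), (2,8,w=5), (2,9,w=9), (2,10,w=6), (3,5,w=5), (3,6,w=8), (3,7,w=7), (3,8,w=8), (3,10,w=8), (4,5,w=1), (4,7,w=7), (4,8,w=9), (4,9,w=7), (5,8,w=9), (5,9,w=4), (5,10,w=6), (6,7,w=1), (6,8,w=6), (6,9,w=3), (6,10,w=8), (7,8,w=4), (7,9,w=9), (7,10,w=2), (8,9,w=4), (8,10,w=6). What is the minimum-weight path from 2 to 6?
9 (path: 2 -> 10 -> 7 -> 6; weights 6 + 2 + 1 = 9)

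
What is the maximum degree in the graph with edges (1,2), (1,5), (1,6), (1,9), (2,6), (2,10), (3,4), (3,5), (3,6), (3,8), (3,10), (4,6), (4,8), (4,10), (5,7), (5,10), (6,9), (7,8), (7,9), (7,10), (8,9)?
5 (attained at vertices 3, 6, 10)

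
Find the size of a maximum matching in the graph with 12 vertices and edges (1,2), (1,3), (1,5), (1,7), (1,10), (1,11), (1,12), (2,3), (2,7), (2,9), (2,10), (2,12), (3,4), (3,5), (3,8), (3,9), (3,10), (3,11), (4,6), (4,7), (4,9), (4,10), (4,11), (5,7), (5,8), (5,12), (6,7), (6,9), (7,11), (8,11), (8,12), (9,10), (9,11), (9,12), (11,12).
6 (matching: (1,10), (2,7), (3,5), (4,11), (6,9), (8,12); upper bound floor(n/2) = floor(12/2) = 6)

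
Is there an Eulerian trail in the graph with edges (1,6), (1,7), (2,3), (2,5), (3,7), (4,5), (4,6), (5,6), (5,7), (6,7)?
Yes — and in fact it has an Eulerian circuit (the graph is connected and all 7 vertices have even degree)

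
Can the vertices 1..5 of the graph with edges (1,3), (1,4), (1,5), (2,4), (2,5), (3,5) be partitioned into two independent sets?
No (odd cycle of length 3: 5 -> 1 -> 3 -> 5)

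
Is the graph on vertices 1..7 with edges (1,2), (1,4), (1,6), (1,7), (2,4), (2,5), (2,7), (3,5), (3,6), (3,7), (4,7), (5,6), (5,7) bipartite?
No (odd cycle of length 3: 4 -> 1 -> 2 -> 4)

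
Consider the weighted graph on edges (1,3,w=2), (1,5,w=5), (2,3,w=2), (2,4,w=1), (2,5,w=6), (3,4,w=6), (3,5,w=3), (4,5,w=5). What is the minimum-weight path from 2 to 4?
1 (path: 2 -> 4; weights 1 = 1)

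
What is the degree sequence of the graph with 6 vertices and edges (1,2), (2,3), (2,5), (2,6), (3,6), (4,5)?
[4, 2, 2, 2, 1, 1] (degrees: deg(1)=1, deg(2)=4, deg(3)=2, deg(4)=1, deg(5)=2, deg(6)=2)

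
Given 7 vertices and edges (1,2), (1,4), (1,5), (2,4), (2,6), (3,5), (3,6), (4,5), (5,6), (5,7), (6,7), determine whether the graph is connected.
Yes (BFS from 1 visits [1, 2, 4, 5, 6, 3, 7] — all 7 vertices reached)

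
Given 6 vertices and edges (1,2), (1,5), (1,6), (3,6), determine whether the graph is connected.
No, it has 2 components: {1, 2, 3, 5, 6}, {4}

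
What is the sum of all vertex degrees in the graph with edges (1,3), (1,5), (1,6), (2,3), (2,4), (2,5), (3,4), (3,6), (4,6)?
18 (handshake: sum of degrees = 2|E| = 2 x 9 = 18)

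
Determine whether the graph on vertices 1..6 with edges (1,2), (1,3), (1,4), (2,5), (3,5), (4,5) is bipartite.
Yes. Partition: {1, 5, 6}, {2, 3, 4}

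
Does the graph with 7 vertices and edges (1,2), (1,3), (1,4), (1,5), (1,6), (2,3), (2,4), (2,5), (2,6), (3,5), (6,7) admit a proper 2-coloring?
No (odd cycle of length 3: 4 -> 1 -> 2 -> 4)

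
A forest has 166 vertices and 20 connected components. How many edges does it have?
146 (Each of the 20 component trees on V_i vertices has V_i - 1 edges; summing gives V - C = 166 - 20 = 146)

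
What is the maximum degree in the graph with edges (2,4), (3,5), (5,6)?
2 (attained at vertex 5)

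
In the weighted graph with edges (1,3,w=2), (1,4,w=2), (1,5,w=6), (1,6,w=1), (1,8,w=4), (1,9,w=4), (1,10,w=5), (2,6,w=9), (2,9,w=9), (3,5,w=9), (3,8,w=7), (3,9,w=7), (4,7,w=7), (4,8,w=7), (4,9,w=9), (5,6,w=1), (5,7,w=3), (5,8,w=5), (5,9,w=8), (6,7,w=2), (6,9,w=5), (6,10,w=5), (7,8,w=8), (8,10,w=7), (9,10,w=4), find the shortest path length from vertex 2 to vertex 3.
12 (path: 2 -> 6 -> 1 -> 3; weights 9 + 1 + 2 = 12)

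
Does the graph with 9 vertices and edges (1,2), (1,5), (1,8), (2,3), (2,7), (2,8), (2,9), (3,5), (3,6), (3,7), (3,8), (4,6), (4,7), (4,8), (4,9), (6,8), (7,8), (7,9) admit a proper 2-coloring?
No (odd cycle of length 3: 2 -> 1 -> 8 -> 2)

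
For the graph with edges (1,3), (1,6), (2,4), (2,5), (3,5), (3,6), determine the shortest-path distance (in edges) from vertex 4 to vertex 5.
2 (path: 4 -> 2 -> 5, 2 edges)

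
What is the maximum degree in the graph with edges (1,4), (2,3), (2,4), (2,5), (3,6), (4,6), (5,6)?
3 (attained at vertices 2, 4, 6)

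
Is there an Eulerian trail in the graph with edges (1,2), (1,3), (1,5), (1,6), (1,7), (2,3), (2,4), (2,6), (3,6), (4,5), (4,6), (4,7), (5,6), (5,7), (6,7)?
Yes (the graph is connected and exactly 2 vertices have odd degree: {1, 3}; any Eulerian path must start and end at those)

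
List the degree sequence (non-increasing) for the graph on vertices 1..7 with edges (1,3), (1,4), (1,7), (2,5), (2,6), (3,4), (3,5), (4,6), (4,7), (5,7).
[4, 3, 3, 3, 3, 2, 2] (degrees: deg(1)=3, deg(2)=2, deg(3)=3, deg(4)=4, deg(5)=3, deg(6)=2, deg(7)=3)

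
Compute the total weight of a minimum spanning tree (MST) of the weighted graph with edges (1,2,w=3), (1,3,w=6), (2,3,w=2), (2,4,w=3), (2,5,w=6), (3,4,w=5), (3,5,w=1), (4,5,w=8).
9 (MST edges: (1,2,w=3), (2,3,w=2), (2,4,w=3), (3,5,w=1); sum of weights 3 + 2 + 3 + 1 = 9)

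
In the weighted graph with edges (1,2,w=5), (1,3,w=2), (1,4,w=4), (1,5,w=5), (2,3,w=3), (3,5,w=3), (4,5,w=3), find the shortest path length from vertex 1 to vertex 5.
5 (path: 1 -> 5; weights 5 = 5)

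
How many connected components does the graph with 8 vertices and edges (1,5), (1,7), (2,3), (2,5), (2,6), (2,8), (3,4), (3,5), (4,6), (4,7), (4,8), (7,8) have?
1 (components: {1, 2, 3, 4, 5, 6, 7, 8})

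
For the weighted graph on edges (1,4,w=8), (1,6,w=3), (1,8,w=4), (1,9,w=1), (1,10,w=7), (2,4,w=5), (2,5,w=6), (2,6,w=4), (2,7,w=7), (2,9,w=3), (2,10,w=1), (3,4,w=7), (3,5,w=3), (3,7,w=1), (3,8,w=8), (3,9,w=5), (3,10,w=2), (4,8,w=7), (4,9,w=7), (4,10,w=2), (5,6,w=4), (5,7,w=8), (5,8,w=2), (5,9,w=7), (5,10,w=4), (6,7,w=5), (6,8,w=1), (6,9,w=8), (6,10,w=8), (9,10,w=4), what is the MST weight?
16 (MST edges: (1,6,w=3), (1,9,w=1), (2,9,w=3), (2,10,w=1), (3,7,w=1), (3,10,w=2), (4,10,w=2), (5,8,w=2), (6,8,w=1); sum of weights 3 + 1 + 3 + 1 + 1 + 2 + 2 + 2 + 1 = 16)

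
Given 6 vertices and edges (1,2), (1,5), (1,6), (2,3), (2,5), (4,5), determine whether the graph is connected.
Yes (BFS from 1 visits [1, 2, 5, 6, 3, 4] — all 6 vertices reached)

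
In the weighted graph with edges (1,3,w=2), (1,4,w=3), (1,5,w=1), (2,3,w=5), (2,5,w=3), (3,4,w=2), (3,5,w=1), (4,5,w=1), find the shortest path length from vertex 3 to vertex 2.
4 (path: 3 -> 5 -> 2; weights 1 + 3 = 4)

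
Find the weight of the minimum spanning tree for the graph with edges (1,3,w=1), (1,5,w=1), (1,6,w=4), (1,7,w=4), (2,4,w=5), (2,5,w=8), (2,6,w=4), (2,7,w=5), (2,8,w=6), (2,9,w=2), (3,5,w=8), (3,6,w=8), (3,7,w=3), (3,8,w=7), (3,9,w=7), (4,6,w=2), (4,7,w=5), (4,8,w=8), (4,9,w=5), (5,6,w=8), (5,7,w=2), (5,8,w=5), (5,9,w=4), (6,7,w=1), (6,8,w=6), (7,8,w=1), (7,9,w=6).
14 (MST edges: (1,3,w=1), (1,5,w=1), (2,6,w=4), (2,9,w=2), (4,6,w=2), (5,7,w=2), (6,7,w=1), (7,8,w=1); sum of weights 1 + 1 + 4 + 2 + 2 + 2 + 1 + 1 = 14)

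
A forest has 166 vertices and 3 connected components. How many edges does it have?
163 (Each of the 3 component trees on V_i vertices has V_i - 1 edges; summing gives V - C = 166 - 3 = 163)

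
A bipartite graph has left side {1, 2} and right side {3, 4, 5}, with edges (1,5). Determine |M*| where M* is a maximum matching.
1 (matching: (1,5); upper bound min(|L|,|R|) = min(2,3) = 2)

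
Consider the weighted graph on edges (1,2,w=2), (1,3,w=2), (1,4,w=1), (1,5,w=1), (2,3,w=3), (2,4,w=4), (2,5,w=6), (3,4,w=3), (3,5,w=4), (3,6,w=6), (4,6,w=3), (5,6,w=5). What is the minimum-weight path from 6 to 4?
3 (path: 6 -> 4; weights 3 = 3)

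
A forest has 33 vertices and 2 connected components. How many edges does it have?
31 (Each of the 2 component trees on V_i vertices has V_i - 1 edges; summing gives V - C = 33 - 2 = 31)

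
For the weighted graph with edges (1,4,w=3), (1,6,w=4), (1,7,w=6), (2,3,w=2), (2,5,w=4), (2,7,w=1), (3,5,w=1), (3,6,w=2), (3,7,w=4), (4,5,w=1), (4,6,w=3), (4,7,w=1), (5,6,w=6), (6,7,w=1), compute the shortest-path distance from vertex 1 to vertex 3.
5 (path: 1 -> 4 -> 5 -> 3; weights 3 + 1 + 1 = 5)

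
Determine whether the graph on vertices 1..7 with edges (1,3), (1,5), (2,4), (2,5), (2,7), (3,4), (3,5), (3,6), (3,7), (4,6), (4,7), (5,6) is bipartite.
No (odd cycle of length 3: 5 -> 1 -> 3 -> 5)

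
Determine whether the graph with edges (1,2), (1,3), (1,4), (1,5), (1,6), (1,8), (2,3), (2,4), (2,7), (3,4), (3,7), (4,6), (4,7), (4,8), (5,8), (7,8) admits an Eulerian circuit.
Yes (the graph is connected and all 8 vertices have even degree)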